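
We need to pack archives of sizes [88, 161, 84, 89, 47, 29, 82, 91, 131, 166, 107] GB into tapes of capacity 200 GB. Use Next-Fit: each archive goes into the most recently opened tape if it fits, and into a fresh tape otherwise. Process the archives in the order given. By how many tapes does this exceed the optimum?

Next-Fit: [88] [161] [84,89] [47,29,82] [91] [131] [166] [107] → 8 tapes.
Total size 1075 GB; any packing needs at least ⌈1075/200⌉ = 6 tapes.
An optimal packing achieves that bound: [166,29] [161] [131,47] [107,91] [89,88] [84,82] → 6 tapes.
Excess: 8 − 6 = 2.

2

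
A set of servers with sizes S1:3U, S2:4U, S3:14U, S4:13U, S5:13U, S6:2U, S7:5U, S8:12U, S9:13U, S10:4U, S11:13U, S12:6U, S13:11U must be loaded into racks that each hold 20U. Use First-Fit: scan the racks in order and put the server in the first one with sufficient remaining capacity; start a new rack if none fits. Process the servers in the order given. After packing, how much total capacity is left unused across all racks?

Put S1 (3U) in rack 1; 17U remain.
Put S2 (4U) in rack 1; 13U remain.
Put S3 (14U) in rack 2; 6U remain.
Put S4 (13U) in rack 1; 0U remain.
Put S5 (13U) in rack 3; 7U remain.
Put S6 (2U) in rack 2; 4U remain.
Put S7 (5U) in rack 3; 2U remain.
Put S8 (12U) in rack 4; 8U remain.
Put S9 (13U) in rack 5; 7U remain.
Put S10 (4U) in rack 2; 0U remain.
Put S11 (13U) in rack 6; 7U remain.
Put S12 (6U) in rack 4; 2U remain.
Put S13 (11U) in rack 7; 9U remain.
7 racks × 20U = 140U; used 113U; unused 27U.

27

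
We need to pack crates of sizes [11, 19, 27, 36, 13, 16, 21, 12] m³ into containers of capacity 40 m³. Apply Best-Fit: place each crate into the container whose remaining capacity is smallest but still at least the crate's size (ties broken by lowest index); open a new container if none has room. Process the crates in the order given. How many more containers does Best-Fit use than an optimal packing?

Best-Fit: [11,19] [27,13] [36] [16,21] [12] → 5 containers.
Total size 155 m³; any packing needs at least ⌈155/40⌉ = 4 containers.
An optimal packing achieves that bound: [36] [27,13] [21,19] [16,12,11] → 4 containers.
Excess: 5 − 4 = 1.

1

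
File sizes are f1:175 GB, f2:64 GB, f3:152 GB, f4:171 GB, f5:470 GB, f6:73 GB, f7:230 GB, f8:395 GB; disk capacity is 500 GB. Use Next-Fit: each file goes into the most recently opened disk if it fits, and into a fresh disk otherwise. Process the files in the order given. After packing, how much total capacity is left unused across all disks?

770

f1 (175 GB) → disk 1 (remaining 325 GB)
f2 (64 GB) → disk 1 (remaining 261 GB)
f3 (152 GB) → disk 1 (remaining 109 GB)
f4 (171 GB) → disk 2 (remaining 329 GB)
f5 (470 GB) → disk 3 (remaining 30 GB)
f6 (73 GB) → disk 4 (remaining 427 GB)
f7 (230 GB) → disk 4 (remaining 197 GB)
f8 (395 GB) → disk 5 (remaining 105 GB)
5 disks × 500 GB = 2500 GB; used 1730 GB; unused 770 GB.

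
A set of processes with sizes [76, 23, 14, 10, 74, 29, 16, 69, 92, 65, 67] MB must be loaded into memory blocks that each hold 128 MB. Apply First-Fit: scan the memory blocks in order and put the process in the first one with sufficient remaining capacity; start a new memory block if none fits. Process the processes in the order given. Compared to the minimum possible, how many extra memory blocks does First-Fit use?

First-Fit: [76,23,14,10] [74,29,16] [69] [92] [65] [67] → 6 memory blocks.
6 processes exceed 64 MB (half the capacity), and no two of those can share a memory block, so at least 6 memory blocks are needed.
So 6 is already optimal.

0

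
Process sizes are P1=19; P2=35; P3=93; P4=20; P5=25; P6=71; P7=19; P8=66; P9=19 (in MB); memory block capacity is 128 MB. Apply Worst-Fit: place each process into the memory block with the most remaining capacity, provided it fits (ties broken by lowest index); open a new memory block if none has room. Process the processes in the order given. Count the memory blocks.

4

Put P1 (19 MB) in memory block 1; 109 MB remain.
Put P2 (35 MB) in memory block 1; 74 MB remain.
Put P3 (93 MB) in memory block 2; 35 MB remain.
Put P4 (20 MB) in memory block 1; 54 MB remain.
Put P5 (25 MB) in memory block 1; 29 MB remain.
Put P6 (71 MB) in memory block 3; 57 MB remain.
Put P7 (19 MB) in memory block 3; 38 MB remain.
Put P8 (66 MB) in memory block 4; 62 MB remain.
Put P9 (19 MB) in memory block 4; 43 MB remain.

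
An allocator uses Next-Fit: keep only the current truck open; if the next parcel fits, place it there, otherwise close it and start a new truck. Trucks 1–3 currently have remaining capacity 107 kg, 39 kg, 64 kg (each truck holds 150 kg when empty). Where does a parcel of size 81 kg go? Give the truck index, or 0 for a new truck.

Next-Fit only looks at truck 3, which has 64 kg free.
81 kg does not fit, so a new truck is opened.

0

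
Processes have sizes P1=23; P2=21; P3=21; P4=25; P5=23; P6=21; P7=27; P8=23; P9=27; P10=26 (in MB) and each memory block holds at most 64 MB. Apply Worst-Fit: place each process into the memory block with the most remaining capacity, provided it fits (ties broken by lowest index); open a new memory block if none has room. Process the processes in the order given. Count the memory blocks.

P1 (23 MB) → memory block 1 (remaining 41 MB)
P2 (21 MB) → memory block 1 (remaining 20 MB)
P3 (21 MB) → memory block 2 (remaining 43 MB)
P4 (25 MB) → memory block 2 (remaining 18 MB)
P5 (23 MB) → memory block 3 (remaining 41 MB)
P6 (21 MB) → memory block 3 (remaining 20 MB)
P7 (27 MB) → memory block 4 (remaining 37 MB)
P8 (23 MB) → memory block 4 (remaining 14 MB)
P9 (27 MB) → memory block 5 (remaining 37 MB)
P10 (26 MB) → memory block 5 (remaining 11 MB)
Final memory blocks: [23,21] [21,25] [23,21] [27,23] [27,26].

5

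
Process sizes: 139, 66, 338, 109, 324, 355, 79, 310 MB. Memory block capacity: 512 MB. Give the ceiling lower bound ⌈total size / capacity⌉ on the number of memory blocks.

Total size = 139 + 66 + 338 + 109 + 324 + 355 + 79 + 310 = 1720 MB.
⌈1720 / 512⌉ = 4.

4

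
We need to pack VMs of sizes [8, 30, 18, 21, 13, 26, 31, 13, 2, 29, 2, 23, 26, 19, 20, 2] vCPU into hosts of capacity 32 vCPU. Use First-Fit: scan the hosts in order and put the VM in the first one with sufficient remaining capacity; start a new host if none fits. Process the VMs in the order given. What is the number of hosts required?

11

Put 8 vCPU in host 1; 24 vCPU remain.
Put 30 vCPU in host 2; 2 vCPU remain.
Put 18 vCPU in host 1; 6 vCPU remain.
Put 21 vCPU in host 3; 11 vCPU remain.
Put 13 vCPU in host 4; 19 vCPU remain.
Put 26 vCPU in host 5; 6 vCPU remain.
Put 31 vCPU in host 6; 1 vCPU remain.
Put 13 vCPU in host 4; 6 vCPU remain.
Put 2 vCPU in host 1; 4 vCPU remain.
Put 29 vCPU in host 7; 3 vCPU remain.
Put 2 vCPU in host 1; 2 vCPU remain.
Put 23 vCPU in host 8; 9 vCPU remain.
Put 26 vCPU in host 9; 6 vCPU remain.
Put 19 vCPU in host 10; 13 vCPU remain.
Put 20 vCPU in host 11; 12 vCPU remain.
Put 2 vCPU in host 1; 0 vCPU remain.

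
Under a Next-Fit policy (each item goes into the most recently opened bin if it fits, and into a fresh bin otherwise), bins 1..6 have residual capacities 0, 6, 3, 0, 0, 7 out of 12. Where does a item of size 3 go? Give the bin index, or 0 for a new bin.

Next-Fit only looks at bin 6, which has 7 free.
3 fits there.

6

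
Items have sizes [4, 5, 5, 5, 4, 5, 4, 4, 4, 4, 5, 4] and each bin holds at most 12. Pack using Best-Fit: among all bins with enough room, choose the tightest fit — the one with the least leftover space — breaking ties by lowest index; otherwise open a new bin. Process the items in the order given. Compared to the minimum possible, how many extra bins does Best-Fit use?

1

Best-Fit: [4,5] [5,5] [4,5] [4,4,4] [4,5] [4] → 6 bins.
Total size 53; any packing needs at least ⌈53/12⌉ = 5 bins.
An optimal packing achieves that bound: [5,5] [5,5] [5,4] [4,4,4] [4,4,4] → 5 bins.
Excess: 6 − 5 = 1.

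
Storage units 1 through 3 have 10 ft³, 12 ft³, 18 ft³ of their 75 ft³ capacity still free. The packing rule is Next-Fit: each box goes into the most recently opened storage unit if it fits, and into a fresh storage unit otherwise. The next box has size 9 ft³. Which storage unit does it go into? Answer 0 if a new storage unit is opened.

Next-Fit only looks at storage unit 3, which has 18 ft³ free.
9 ft³ fits there.

3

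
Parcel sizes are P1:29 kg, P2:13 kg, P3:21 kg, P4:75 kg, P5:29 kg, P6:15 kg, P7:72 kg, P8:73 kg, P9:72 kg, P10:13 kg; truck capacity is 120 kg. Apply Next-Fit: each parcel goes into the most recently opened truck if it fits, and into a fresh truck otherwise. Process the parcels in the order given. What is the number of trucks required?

5 trucks

truck 1: place P1 (29 kg), 91 kg left
truck 1: place P2 (13 kg), 78 kg left
truck 1: place P3 (21 kg), 57 kg left
truck 2: place P4 (75 kg), 45 kg left
truck 2: place P5 (29 kg), 16 kg left
truck 2: place P6 (15 kg), 1 kg left
truck 3: place P7 (72 kg), 48 kg left
truck 4: place P8 (73 kg), 47 kg left
truck 5: place P9 (72 kg), 48 kg left
truck 5: place P10 (13 kg), 35 kg left
Final trucks: [29,13,21] [75,29,15] [72] [73] [72,13].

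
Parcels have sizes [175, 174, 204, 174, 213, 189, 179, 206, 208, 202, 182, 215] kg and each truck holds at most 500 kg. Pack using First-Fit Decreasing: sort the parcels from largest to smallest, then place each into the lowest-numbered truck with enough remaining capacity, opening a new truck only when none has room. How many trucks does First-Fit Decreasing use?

6

Sorted descending: 215, 213, 208, 206, 204, 202, 189, 182, 179, 175, 174, 174.
215 kg → truck 1 (remaining 285 kg)
213 kg → truck 1 (remaining 72 kg)
208 kg → truck 2 (remaining 292 kg)
206 kg → truck 2 (remaining 86 kg)
204 kg → truck 3 (remaining 296 kg)
202 kg → truck 3 (remaining 94 kg)
189 kg → truck 4 (remaining 311 kg)
182 kg → truck 4 (remaining 129 kg)
179 kg → truck 5 (remaining 321 kg)
175 kg → truck 5 (remaining 146 kg)
174 kg → truck 6 (remaining 326 kg)
174 kg → truck 6 (remaining 152 kg)
Final trucks: [215,213] [208,206] [204,202] [189,182] [179,175] [174,174].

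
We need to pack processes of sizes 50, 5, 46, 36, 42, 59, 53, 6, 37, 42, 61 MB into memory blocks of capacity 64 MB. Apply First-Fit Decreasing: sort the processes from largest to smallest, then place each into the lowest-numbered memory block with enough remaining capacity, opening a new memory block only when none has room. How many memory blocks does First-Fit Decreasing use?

Sorted descending: 61, 59, 53, 50, 46, 42, 42, 37, 36, 6, 5.
memory block 1: place 61 MB, 3 MB left
memory block 2: place 59 MB, 5 MB left
memory block 3: place 53 MB, 11 MB left
memory block 4: place 50 MB, 14 MB left
memory block 5: place 46 MB, 18 MB left
memory block 6: place 42 MB, 22 MB left
memory block 7: place 42 MB, 22 MB left
memory block 8: place 37 MB, 27 MB left
memory block 9: place 36 MB, 28 MB left
memory block 3: place 6 MB, 5 MB left
memory block 2: place 5 MB, 0 MB left
Final memory blocks: [61] [59,5] [53,6] [50] [46] [42] [42] [37] [36].

9 memory blocks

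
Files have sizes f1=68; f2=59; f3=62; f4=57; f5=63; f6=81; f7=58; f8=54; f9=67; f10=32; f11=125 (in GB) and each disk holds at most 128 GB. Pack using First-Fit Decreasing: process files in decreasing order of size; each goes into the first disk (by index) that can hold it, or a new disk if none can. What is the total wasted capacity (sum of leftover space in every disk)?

Sorted descending: 125, 81, 68, 67, 63, 62, 59, 58, 57, 54, 32.
Put 125 GB in disk 1; 3 GB remain.
Put 81 GB in disk 2; 47 GB remain.
Put 68 GB in disk 3; 60 GB remain.
Put 67 GB in disk 4; 61 GB remain.
Put 63 GB in disk 5; 65 GB remain.
Put 62 GB in disk 5; 3 GB remain.
Put 59 GB in disk 3; 1 GB remain.
Put 58 GB in disk 4; 3 GB remain.
Put 57 GB in disk 6; 71 GB remain.
Put 54 GB in disk 6; 17 GB remain.
Put 32 GB in disk 2; 15 GB remain.
6 disks × 128 GB = 768 GB; used 726 GB; unused 42 GB.

42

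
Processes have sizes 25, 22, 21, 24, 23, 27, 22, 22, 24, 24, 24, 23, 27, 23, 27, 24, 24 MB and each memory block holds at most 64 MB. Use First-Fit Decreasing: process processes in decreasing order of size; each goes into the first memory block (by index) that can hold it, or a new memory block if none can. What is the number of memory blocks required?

9

Sorted descending: 27, 27, 27, 25, 24, 24, 24, 24, 24, 24, 23, 23, 23, 22, 22, 22, 21.
memory block 1: place 27 MB, 37 MB left
memory block 1: place 27 MB, 10 MB left
memory block 2: place 27 MB, 37 MB left
memory block 2: place 25 MB, 12 MB left
memory block 3: place 24 MB, 40 MB left
memory block 3: place 24 MB, 16 MB left
memory block 4: place 24 MB, 40 MB left
memory block 4: place 24 MB, 16 MB left
memory block 5: place 24 MB, 40 MB left
memory block 5: place 24 MB, 16 MB left
memory block 6: place 23 MB, 41 MB left
memory block 6: place 23 MB, 18 MB left
memory block 7: place 23 MB, 41 MB left
memory block 7: place 22 MB, 19 MB left
memory block 8: place 22 MB, 42 MB left
memory block 8: place 22 MB, 20 MB left
memory block 9: place 21 MB, 43 MB left
Final memory blocks: [27,27] [27,25] [24,24] [24,24] [24,24] [23,23] [23,22] [22,22] [21].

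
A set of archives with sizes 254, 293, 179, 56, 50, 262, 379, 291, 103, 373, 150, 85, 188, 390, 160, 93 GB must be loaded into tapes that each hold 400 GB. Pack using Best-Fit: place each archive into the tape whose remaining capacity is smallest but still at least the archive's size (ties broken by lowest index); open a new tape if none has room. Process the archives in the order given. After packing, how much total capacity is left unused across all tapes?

254 GB → tape 1 (remaining 146 GB)
293 GB → tape 2 (remaining 107 GB)
179 GB → tape 3 (remaining 221 GB)
56 GB → tape 2 (remaining 51 GB)
50 GB → tape 2 (remaining 1 GB)
262 GB → tape 4 (remaining 138 GB)
379 GB → tape 5 (remaining 21 GB)
291 GB → tape 6 (remaining 109 GB)
103 GB → tape 6 (remaining 6 GB)
373 GB → tape 7 (remaining 27 GB)
150 GB → tape 3 (remaining 71 GB)
85 GB → tape 4 (remaining 53 GB)
188 GB → tape 8 (remaining 212 GB)
390 GB → tape 9 (remaining 10 GB)
160 GB → tape 8 (remaining 52 GB)
93 GB → tape 1 (remaining 53 GB)
9 tapes × 400 GB = 3600 GB; used 3306 GB; unused 294 GB.

294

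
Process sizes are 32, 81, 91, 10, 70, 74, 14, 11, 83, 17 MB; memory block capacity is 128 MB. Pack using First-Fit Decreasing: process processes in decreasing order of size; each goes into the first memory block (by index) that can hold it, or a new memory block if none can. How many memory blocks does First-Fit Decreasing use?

5

Sorted descending: 91, 83, 81, 74, 70, 32, 17, 14, 11, 10.
91 MB → memory block 1 (remaining 37 MB)
83 MB → memory block 2 (remaining 45 MB)
81 MB → memory block 3 (remaining 47 MB)
74 MB → memory block 4 (remaining 54 MB)
70 MB → memory block 5 (remaining 58 MB)
32 MB → memory block 1 (remaining 5 MB)
17 MB → memory block 2 (remaining 28 MB)
14 MB → memory block 2 (remaining 14 MB)
11 MB → memory block 2 (remaining 3 MB)
10 MB → memory block 3 (remaining 37 MB)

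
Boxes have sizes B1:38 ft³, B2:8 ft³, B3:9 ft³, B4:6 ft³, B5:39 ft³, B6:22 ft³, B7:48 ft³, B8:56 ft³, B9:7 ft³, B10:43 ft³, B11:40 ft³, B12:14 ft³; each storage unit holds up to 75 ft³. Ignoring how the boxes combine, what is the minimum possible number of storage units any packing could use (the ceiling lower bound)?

5

Total size = 38 + 8 + 9 + 6 + 39 + 22 + 48 + 56 + 7 + 43 + 40 + 14 = 330 ft³.
⌈330 / 75⌉ = 5.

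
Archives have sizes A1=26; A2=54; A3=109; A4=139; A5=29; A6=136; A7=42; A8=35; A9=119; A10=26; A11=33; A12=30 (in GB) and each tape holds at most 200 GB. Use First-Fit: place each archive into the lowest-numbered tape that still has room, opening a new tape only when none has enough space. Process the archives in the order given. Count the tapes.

A1 (26 GB) → tape 1 (remaining 174 GB)
A2 (54 GB) → tape 1 (remaining 120 GB)
A3 (109 GB) → tape 1 (remaining 11 GB)
A4 (139 GB) → tape 2 (remaining 61 GB)
A5 (29 GB) → tape 2 (remaining 32 GB)
A6 (136 GB) → tape 3 (remaining 64 GB)
A7 (42 GB) → tape 3 (remaining 22 GB)
A8 (35 GB) → tape 4 (remaining 165 GB)
A9 (119 GB) → tape 4 (remaining 46 GB)
A10 (26 GB) → tape 2 (remaining 6 GB)
A11 (33 GB) → tape 4 (remaining 13 GB)
A12 (30 GB) → tape 5 (remaining 170 GB)

5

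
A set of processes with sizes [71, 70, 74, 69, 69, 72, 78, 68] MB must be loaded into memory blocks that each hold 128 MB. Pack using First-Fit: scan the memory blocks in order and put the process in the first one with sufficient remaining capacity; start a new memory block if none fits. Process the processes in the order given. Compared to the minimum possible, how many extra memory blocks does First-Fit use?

0

First-Fit: [71] [70] [74] [69] [69] [72] [78] [68] → 8 memory blocks.
8 processes exceed 64 MB (half the capacity), and no two of those can share a memory block, so at least 8 memory blocks are needed.
So 8 is already optimal.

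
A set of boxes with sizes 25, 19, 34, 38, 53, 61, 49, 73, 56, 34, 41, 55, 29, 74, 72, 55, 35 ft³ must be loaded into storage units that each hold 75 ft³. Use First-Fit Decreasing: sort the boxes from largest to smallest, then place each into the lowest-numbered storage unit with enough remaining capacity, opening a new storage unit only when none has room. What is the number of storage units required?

12

Sorted descending: 74, 73, 72, 61, 56, 55, 55, 53, 49, 41, 38, 35, 34, 34, 29, 25, 19.
74 ft³ → storage unit 1 (remaining 1 ft³)
73 ft³ → storage unit 2 (remaining 2 ft³)
72 ft³ → storage unit 3 (remaining 3 ft³)
61 ft³ → storage unit 4 (remaining 14 ft³)
56 ft³ → storage unit 5 (remaining 19 ft³)
55 ft³ → storage unit 6 (remaining 20 ft³)
55 ft³ → storage unit 7 (remaining 20 ft³)
53 ft³ → storage unit 8 (remaining 22 ft³)
49 ft³ → storage unit 9 (remaining 26 ft³)
41 ft³ → storage unit 10 (remaining 34 ft³)
38 ft³ → storage unit 11 (remaining 37 ft³)
35 ft³ → storage unit 11 (remaining 2 ft³)
34 ft³ → storage unit 10 (remaining 0 ft³)
34 ft³ → storage unit 12 (remaining 41 ft³)
29 ft³ → storage unit 12 (remaining 12 ft³)
25 ft³ → storage unit 9 (remaining 1 ft³)
19 ft³ → storage unit 5 (remaining 0 ft³)
Final storage units: [74] [73] [72] [61] [56,19] [55] [55] [53] [49,25] [41,34] [38,35] [34,29].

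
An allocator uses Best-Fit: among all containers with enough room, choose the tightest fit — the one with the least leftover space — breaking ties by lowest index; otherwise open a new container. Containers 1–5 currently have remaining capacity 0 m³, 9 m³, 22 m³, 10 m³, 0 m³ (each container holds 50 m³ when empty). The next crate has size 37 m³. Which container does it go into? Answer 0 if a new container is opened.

No container has ≥ 37 m³ free, so a new container is opened.

0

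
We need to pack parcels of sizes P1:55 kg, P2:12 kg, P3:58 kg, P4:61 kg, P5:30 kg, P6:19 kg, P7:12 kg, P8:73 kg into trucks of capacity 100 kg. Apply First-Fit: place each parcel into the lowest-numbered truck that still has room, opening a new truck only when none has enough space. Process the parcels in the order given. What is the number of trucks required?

Put P1 (55 kg) in truck 1; 45 kg remain.
Put P2 (12 kg) in truck 1; 33 kg remain.
Put P3 (58 kg) in truck 2; 42 kg remain.
Put P4 (61 kg) in truck 3; 39 kg remain.
Put P5 (30 kg) in truck 1; 3 kg remain.
Put P6 (19 kg) in truck 2; 23 kg remain.
Put P7 (12 kg) in truck 2; 11 kg remain.
Put P8 (73 kg) in truck 4; 27 kg remain.

4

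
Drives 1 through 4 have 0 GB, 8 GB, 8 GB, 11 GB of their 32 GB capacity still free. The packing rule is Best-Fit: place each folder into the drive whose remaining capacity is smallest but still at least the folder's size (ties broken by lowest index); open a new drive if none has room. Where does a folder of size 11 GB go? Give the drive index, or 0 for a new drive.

4

Drives with room: drive 4 (11 GB).
Tightest fit is drive 4 with 11 GB free.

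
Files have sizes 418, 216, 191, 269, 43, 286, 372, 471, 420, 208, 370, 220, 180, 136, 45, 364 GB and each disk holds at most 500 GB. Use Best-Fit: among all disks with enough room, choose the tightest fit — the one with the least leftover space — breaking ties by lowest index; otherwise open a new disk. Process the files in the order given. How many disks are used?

10

disk 1: place 418 GB, 82 GB left
disk 2: place 216 GB, 284 GB left
disk 2: place 191 GB, 93 GB left
disk 3: place 269 GB, 231 GB left
disk 1: place 43 GB, 39 GB left
disk 4: place 286 GB, 214 GB left
disk 5: place 372 GB, 128 GB left
disk 6: place 471 GB, 29 GB left
disk 7: place 420 GB, 80 GB left
disk 4: place 208 GB, 6 GB left
disk 8: place 370 GB, 130 GB left
disk 3: place 220 GB, 11 GB left
disk 9: place 180 GB, 320 GB left
disk 9: place 136 GB, 184 GB left
disk 7: place 45 GB, 35 GB left
disk 10: place 364 GB, 136 GB left
Final disks: [418,43] [216,191] [269,220] [286,208] [372] [471] [420,45] [370] [180,136] [364].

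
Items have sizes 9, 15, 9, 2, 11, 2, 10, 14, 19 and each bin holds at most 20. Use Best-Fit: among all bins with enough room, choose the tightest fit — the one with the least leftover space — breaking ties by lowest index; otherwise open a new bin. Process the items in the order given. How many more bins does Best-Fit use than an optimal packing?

1

Best-Fit: [9,9,2] [15,2] [11] [10] [14] [19] → 6 bins.
Total size 91; any packing needs at least ⌈91/20⌉ = 5 bins.
An optimal packing achieves that bound: [19] [15,2,2] [14] [11,9] [10,9] → 5 bins.
Excess: 6 − 5 = 1.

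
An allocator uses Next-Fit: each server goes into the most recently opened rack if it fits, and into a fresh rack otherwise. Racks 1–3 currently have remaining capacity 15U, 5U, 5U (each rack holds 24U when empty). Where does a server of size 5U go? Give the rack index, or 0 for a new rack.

3

Next-Fit only looks at rack 3, which has 5U free.
5U fits there.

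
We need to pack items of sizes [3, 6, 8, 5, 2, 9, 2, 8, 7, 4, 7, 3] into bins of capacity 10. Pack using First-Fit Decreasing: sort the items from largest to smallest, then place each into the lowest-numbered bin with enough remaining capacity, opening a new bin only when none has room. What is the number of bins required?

7

Sorted descending: 9, 8, 8, 7, 7, 6, 5, 4, 3, 3, 2, 2.
Put 9 in bin 1; 1 remain.
Put 8 in bin 2; 2 remain.
Put 8 in bin 3; 2 remain.
Put 7 in bin 4; 3 remain.
Put 7 in bin 5; 3 remain.
Put 6 in bin 6; 4 remain.
Put 5 in bin 7; 5 remain.
Put 4 in bin 6; 0 remain.
Put 3 in bin 4; 0 remain.
Put 3 in bin 5; 0 remain.
Put 2 in bin 2; 0 remain.
Put 2 in bin 3; 0 remain.
Final bins: [9] [8,2] [8,2] [7,3] [7,3] [6,4] [5].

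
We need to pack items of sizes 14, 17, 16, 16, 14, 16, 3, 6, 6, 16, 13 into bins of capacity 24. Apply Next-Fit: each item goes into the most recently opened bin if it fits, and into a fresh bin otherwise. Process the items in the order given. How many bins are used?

9 bins

14 → bin 1 (remaining 10)
17 → bin 2 (remaining 7)
16 → bin 3 (remaining 8)
16 → bin 4 (remaining 8)
14 → bin 5 (remaining 10)
16 → bin 6 (remaining 8)
3 → bin 6 (remaining 5)
6 → bin 7 (remaining 18)
6 → bin 7 (remaining 12)
16 → bin 8 (remaining 8)
13 → bin 9 (remaining 11)
Final bins: [14] [17] [16] [16] [14] [16,3] [6,6] [16] [13].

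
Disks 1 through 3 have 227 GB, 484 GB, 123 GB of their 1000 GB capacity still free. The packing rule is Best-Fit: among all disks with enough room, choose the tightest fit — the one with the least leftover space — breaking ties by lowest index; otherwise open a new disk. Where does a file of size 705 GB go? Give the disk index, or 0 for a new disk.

No disk has ≥ 705 GB free, so a new disk is opened.

0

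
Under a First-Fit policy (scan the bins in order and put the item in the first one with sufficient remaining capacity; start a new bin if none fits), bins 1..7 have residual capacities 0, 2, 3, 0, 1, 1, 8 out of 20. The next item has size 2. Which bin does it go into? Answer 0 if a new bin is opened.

Bins with room: bin 2 (2), bin 3 (3), bin 7 (8).
The first with room is bin 2.

2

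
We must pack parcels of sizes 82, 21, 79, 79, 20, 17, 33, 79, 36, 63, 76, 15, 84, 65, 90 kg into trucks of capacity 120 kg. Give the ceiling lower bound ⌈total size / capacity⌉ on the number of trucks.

Total size = 82 + 21 + 79 + 79 + 20 + 17 + 33 + 79 + 36 + 63 + 76 + 15 + 84 + 65 + 90 = 839 kg.
⌈839 / 120⌉ = 7.

7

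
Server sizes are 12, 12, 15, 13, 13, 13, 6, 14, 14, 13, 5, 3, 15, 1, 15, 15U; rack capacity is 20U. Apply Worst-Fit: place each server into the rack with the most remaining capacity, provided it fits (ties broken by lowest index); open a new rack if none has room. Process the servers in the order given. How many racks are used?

12U → rack 1 (remaining 8U)
12U → rack 2 (remaining 8U)
15U → rack 3 (remaining 5U)
13U → rack 4 (remaining 7U)
13U → rack 5 (remaining 7U)
13U → rack 6 (remaining 7U)
6U → rack 1 (remaining 2U)
14U → rack 7 (remaining 6U)
14U → rack 8 (remaining 6U)
13U → rack 9 (remaining 7U)
5U → rack 2 (remaining 3U)
3U → rack 4 (remaining 4U)
15U → rack 10 (remaining 5U)
1U → rack 5 (remaining 6U)
15U → rack 11 (remaining 5U)
15U → rack 12 (remaining 5U)
Final racks: [12,6] [12,5] [15] [13,3] [13,1] [13] [14] [14] [13] [15] [15] [15].

12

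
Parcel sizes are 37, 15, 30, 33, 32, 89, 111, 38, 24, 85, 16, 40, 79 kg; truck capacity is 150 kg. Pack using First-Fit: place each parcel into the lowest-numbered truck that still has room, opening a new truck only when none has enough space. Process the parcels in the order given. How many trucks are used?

5 trucks

37 kg → truck 1 (remaining 113 kg)
15 kg → truck 1 (remaining 98 kg)
30 kg → truck 1 (remaining 68 kg)
33 kg → truck 1 (remaining 35 kg)
32 kg → truck 1 (remaining 3 kg)
89 kg → truck 2 (remaining 61 kg)
111 kg → truck 3 (remaining 39 kg)
38 kg → truck 2 (remaining 23 kg)
24 kg → truck 3 (remaining 15 kg)
85 kg → truck 4 (remaining 65 kg)
16 kg → truck 2 (remaining 7 kg)
40 kg → truck 4 (remaining 25 kg)
79 kg → truck 5 (remaining 71 kg)
Final trucks: [37,15,30,33,32] [89,38,16] [111,24] [85,40] [79].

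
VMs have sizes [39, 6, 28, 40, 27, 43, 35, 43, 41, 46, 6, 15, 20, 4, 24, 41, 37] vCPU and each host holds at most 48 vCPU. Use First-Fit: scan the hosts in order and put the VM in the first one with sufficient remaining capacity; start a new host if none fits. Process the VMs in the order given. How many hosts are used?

12

39 vCPU → host 1 (remaining 9 vCPU)
6 vCPU → host 1 (remaining 3 vCPU)
28 vCPU → host 2 (remaining 20 vCPU)
40 vCPU → host 3 (remaining 8 vCPU)
27 vCPU → host 4 (remaining 21 vCPU)
43 vCPU → host 5 (remaining 5 vCPU)
35 vCPU → host 6 (remaining 13 vCPU)
43 vCPU → host 7 (remaining 5 vCPU)
41 vCPU → host 8 (remaining 7 vCPU)
46 vCPU → host 9 (remaining 2 vCPU)
6 vCPU → host 2 (remaining 14 vCPU)
15 vCPU → host 4 (remaining 6 vCPU)
20 vCPU → host 10 (remaining 28 vCPU)
4 vCPU → host 2 (remaining 10 vCPU)
24 vCPU → host 10 (remaining 4 vCPU)
41 vCPU → host 11 (remaining 7 vCPU)
37 vCPU → host 12 (remaining 11 vCPU)
Final hosts: [39,6] [28,6,4] [40] [27,15] [43] [35] [43] [41] [46] [20,24] [41] [37].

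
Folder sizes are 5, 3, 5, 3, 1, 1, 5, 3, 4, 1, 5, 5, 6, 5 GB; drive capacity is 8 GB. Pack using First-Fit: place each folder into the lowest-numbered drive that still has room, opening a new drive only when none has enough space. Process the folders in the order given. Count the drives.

drive 1: place 5 GB, 3 GB left
drive 1: place 3 GB, 0 GB left
drive 2: place 5 GB, 3 GB left
drive 2: place 3 GB, 0 GB left
drive 3: place 1 GB, 7 GB left
drive 3: place 1 GB, 6 GB left
drive 3: place 5 GB, 1 GB left
drive 4: place 3 GB, 5 GB left
drive 4: place 4 GB, 1 GB left
drive 3: place 1 GB, 0 GB left
drive 5: place 5 GB, 3 GB left
drive 6: place 5 GB, 3 GB left
drive 7: place 6 GB, 2 GB left
drive 8: place 5 GB, 3 GB left
Final drives: [5,3] [5,3] [1,1,5,1] [3,4] [5] [5] [6] [5].

8 drives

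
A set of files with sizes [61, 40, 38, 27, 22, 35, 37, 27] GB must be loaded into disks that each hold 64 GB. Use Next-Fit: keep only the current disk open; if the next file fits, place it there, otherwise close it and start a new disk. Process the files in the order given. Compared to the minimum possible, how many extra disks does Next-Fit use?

1

Next-Fit: [61] [40] [38] [27,22] [35] [37,27] → 6 disks.
Total size 287 GB; any packing needs at least ⌈287/64⌉ = 5 disks.
An optimal packing achieves that bound: [61] [40,22] [38] [37,27] [35,27] → 5 disks.
Excess: 6 − 5 = 1.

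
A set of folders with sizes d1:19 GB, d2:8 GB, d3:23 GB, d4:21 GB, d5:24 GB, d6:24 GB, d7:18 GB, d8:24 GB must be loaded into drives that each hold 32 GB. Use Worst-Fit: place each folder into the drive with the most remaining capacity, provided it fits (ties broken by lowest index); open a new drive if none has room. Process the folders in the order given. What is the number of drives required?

drive 1: place d1 (19 GB), 13 GB left
drive 1: place d2 (8 GB), 5 GB left
drive 2: place d3 (23 GB), 9 GB left
drive 3: place d4 (21 GB), 11 GB left
drive 4: place d5 (24 GB), 8 GB left
drive 5: place d6 (24 GB), 8 GB left
drive 6: place d7 (18 GB), 14 GB left
drive 7: place d8 (24 GB), 8 GB left
Final drives: [19,8] [23] [21] [24] [24] [18] [24].

7 drives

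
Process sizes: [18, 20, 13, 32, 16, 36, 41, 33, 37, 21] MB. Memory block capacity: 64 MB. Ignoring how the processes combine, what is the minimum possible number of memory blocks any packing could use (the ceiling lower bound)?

5

Total size = 18 + 20 + 13 + 32 + 16 + 36 + 41 + 33 + 37 + 21 = 267 MB.
⌈267 / 64⌉ = 5.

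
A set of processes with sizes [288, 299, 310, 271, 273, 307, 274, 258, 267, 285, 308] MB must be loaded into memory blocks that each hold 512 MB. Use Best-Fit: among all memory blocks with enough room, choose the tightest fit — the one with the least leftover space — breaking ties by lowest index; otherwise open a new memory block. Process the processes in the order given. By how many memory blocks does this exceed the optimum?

Best-Fit: [288] [299] [310] [271] [273] [307] [274] [258] [267] [285] [308] → 11 memory blocks.
11 processes exceed 256 MB (half the capacity), and no two of those can share a memory block, so at least 11 memory blocks are needed.
So 11 is already optimal.

0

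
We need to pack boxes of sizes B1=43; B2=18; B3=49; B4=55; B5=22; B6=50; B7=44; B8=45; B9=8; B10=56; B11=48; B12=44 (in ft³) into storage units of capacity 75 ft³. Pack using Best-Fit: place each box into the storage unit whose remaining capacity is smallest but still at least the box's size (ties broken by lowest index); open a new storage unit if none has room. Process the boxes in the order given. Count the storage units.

B1 (43 ft³) → storage unit 1 (remaining 32 ft³)
B2 (18 ft³) → storage unit 1 (remaining 14 ft³)
B3 (49 ft³) → storage unit 2 (remaining 26 ft³)
B4 (55 ft³) → storage unit 3 (remaining 20 ft³)
B5 (22 ft³) → storage unit 2 (remaining 4 ft³)
B6 (50 ft³) → storage unit 4 (remaining 25 ft³)
B7 (44 ft³) → storage unit 5 (remaining 31 ft³)
B8 (45 ft³) → storage unit 6 (remaining 30 ft³)
B9 (8 ft³) → storage unit 1 (remaining 6 ft³)
B10 (56 ft³) → storage unit 7 (remaining 19 ft³)
B11 (48 ft³) → storage unit 8 (remaining 27 ft³)
B12 (44 ft³) → storage unit 9 (remaining 31 ft³)

9 storage units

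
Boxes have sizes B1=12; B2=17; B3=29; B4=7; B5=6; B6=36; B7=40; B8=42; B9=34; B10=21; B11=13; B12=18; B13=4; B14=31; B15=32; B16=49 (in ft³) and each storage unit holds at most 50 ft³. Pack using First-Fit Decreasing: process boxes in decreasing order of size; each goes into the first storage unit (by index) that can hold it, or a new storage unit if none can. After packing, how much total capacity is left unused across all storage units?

Sorted descending: 49, 42, 40, 36, 34, 32, 31, 29, 21, 18, 17, 13, 12, 7, 6, 4.
49 ft³ → storage unit 1 (remaining 1 ft³)
42 ft³ → storage unit 2 (remaining 8 ft³)
40 ft³ → storage unit 3 (remaining 10 ft³)
36 ft³ → storage unit 4 (remaining 14 ft³)
34 ft³ → storage unit 5 (remaining 16 ft³)
32 ft³ → storage unit 6 (remaining 18 ft³)
31 ft³ → storage unit 7 (remaining 19 ft³)
29 ft³ → storage unit 8 (remaining 21 ft³)
21 ft³ → storage unit 8 (remaining 0 ft³)
18 ft³ → storage unit 6 (remaining 0 ft³)
17 ft³ → storage unit 7 (remaining 2 ft³)
13 ft³ → storage unit 4 (remaining 1 ft³)
12 ft³ → storage unit 5 (remaining 4 ft³)
7 ft³ → storage unit 2 (remaining 1 ft³)
6 ft³ → storage unit 3 (remaining 4 ft³)
4 ft³ → storage unit 3 (remaining 0 ft³)
8 storage units × 50 ft³ = 400 ft³; used 391 ft³; unused 9 ft³.

9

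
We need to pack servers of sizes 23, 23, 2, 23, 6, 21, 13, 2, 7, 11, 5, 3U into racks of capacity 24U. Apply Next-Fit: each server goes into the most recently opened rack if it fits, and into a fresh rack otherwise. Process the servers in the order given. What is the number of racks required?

8

23U → rack 1 (remaining 1U)
23U → rack 2 (remaining 1U)
2U → rack 3 (remaining 22U)
23U → rack 4 (remaining 1U)
6U → rack 5 (remaining 18U)
21U → rack 6 (remaining 3U)
13U → rack 7 (remaining 11U)
2U → rack 7 (remaining 9U)
7U → rack 7 (remaining 2U)
11U → rack 8 (remaining 13U)
5U → rack 8 (remaining 8U)
3U → rack 8 (remaining 5U)
Final racks: [23] [23] [2] [23] [6] [21] [13,2,7] [11,5,3].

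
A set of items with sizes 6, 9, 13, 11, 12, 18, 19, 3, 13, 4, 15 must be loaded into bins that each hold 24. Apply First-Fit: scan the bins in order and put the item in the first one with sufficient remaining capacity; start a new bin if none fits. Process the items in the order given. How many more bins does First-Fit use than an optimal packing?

1

First-Fit: [6,9,3,4] [13,11] [12] [18] [19] [13] [15] → 7 bins.
Total size 123; any packing needs at least ⌈123/24⌉ = 6 bins.
An optimal packing achieves that bound: [19,4] [18,6] [15,9] [13,11] [13,3] [12] → 6 bins.
Excess: 7 − 6 = 1.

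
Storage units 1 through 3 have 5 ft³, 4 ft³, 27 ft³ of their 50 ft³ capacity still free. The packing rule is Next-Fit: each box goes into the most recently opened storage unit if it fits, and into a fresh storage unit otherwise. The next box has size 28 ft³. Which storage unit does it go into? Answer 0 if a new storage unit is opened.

Next-Fit only looks at storage unit 3, which has 27 ft³ free.
28 ft³ does not fit, so a new storage unit is opened.

0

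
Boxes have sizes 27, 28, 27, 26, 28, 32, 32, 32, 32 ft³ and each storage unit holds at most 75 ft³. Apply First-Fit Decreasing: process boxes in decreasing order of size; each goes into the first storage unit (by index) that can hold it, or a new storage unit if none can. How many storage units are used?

5

Sorted descending: 32, 32, 32, 32, 28, 28, 27, 27, 26.
Put 32 ft³ in storage unit 1; 43 ft³ remain.
Put 32 ft³ in storage unit 1; 11 ft³ remain.
Put 32 ft³ in storage unit 2; 43 ft³ remain.
Put 32 ft³ in storage unit 2; 11 ft³ remain.
Put 28 ft³ in storage unit 3; 47 ft³ remain.
Put 28 ft³ in storage unit 3; 19 ft³ remain.
Put 27 ft³ in storage unit 4; 48 ft³ remain.
Put 27 ft³ in storage unit 4; 21 ft³ remain.
Put 26 ft³ in storage unit 5; 49 ft³ remain.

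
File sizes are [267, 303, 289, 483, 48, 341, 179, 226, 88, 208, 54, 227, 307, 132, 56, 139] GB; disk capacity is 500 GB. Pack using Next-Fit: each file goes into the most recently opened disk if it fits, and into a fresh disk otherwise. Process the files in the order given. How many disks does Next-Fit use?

9

disk 1: place 267 GB, 233 GB left
disk 2: place 303 GB, 197 GB left
disk 3: place 289 GB, 211 GB left
disk 4: place 483 GB, 17 GB left
disk 5: place 48 GB, 452 GB left
disk 5: place 341 GB, 111 GB left
disk 6: place 179 GB, 321 GB left
disk 6: place 226 GB, 95 GB left
disk 6: place 88 GB, 7 GB left
disk 7: place 208 GB, 292 GB left
disk 7: place 54 GB, 238 GB left
disk 7: place 227 GB, 11 GB left
disk 8: place 307 GB, 193 GB left
disk 8: place 132 GB, 61 GB left
disk 8: place 56 GB, 5 GB left
disk 9: place 139 GB, 361 GB left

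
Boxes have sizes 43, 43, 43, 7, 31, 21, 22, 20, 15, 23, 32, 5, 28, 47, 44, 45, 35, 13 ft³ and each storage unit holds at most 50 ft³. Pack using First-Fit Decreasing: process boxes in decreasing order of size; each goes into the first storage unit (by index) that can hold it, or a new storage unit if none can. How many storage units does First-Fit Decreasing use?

12

Sorted descending: 47, 45, 44, 43, 43, 43, 35, 32, 31, 28, 23, 22, 21, 20, 15, 13, 7, 5.
47 ft³ → storage unit 1 (remaining 3 ft³)
45 ft³ → storage unit 2 (remaining 5 ft³)
44 ft³ → storage unit 3 (remaining 6 ft³)
43 ft³ → storage unit 4 (remaining 7 ft³)
43 ft³ → storage unit 5 (remaining 7 ft³)
43 ft³ → storage unit 6 (remaining 7 ft³)
35 ft³ → storage unit 7 (remaining 15 ft³)
32 ft³ → storage unit 8 (remaining 18 ft³)
31 ft³ → storage unit 9 (remaining 19 ft³)
28 ft³ → storage unit 10 (remaining 22 ft³)
23 ft³ → storage unit 11 (remaining 27 ft³)
22 ft³ → storage unit 10 (remaining 0 ft³)
21 ft³ → storage unit 11 (remaining 6 ft³)
20 ft³ → storage unit 12 (remaining 30 ft³)
15 ft³ → storage unit 7 (remaining 0 ft³)
13 ft³ → storage unit 8 (remaining 5 ft³)
7 ft³ → storage unit 4 (remaining 0 ft³)
5 ft³ → storage unit 2 (remaining 0 ft³)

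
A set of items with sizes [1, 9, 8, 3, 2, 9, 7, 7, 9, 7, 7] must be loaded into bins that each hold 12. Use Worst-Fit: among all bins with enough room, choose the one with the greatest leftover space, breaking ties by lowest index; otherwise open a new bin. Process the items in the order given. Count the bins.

bin 1: place 1, 11 left
bin 1: place 9, 2 left
bin 2: place 8, 4 left
bin 2: place 3, 1 left
bin 1: place 2, 0 left
bin 3: place 9, 3 left
bin 4: place 7, 5 left
bin 5: place 7, 5 left
bin 6: place 9, 3 left
bin 7: place 7, 5 left
bin 8: place 7, 5 left
Final bins: [1,9,2] [8,3] [9] [7] [7] [9] [7] [7].

8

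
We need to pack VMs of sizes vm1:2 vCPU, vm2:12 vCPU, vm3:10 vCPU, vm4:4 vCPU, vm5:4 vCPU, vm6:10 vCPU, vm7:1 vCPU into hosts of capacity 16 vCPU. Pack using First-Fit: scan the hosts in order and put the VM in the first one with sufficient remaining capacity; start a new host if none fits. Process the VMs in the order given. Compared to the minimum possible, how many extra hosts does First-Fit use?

0

First-Fit: [2,12,1] [10,4] [4,10] → 3 hosts.
Total size 43 vCPU; any packing needs at least ⌈43/16⌉ = 3 hosts.
So 3 is already optimal.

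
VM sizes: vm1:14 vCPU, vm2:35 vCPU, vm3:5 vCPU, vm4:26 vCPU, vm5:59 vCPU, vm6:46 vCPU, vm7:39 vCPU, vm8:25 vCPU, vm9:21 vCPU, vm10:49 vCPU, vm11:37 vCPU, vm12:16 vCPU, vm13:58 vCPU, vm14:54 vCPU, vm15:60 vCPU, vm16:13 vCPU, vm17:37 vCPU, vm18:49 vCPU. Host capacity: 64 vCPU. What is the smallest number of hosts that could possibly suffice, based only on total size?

11

Total size = 14 + 35 + 5 + 26 + 59 + 46 + 39 + 25 + 21 + 49 + 37 + 16 + 58 + 54 + 60 + 13 + 37 + 49 = 643 vCPU.
⌈643 / 64⌉ = 11.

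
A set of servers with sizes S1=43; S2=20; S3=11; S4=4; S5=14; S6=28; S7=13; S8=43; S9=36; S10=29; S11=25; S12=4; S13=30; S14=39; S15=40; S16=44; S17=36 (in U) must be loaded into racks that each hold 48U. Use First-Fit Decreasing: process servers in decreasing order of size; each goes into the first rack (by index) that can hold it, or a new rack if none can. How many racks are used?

11 racks

Sorted descending: 44, 43, 43, 40, 39, 36, 36, 30, 29, 28, 25, 20, 14, 13, 11, 4, 4.
rack 1: place 44U, 4U left
rack 2: place 43U, 5U left
rack 3: place 43U, 5U left
rack 4: place 40U, 8U left
rack 5: place 39U, 9U left
rack 6: place 36U, 12U left
rack 7: place 36U, 12U left
rack 8: place 30U, 18U left
rack 9: place 29U, 19U left
rack 10: place 28U, 20U left
rack 11: place 25U, 23U left
rack 10: place 20U, 0U left
rack 8: place 14U, 4U left
rack 9: place 13U, 6U left
rack 6: place 11U, 1U left
rack 1: place 4U, 0U left
rack 2: place 4U, 1U left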